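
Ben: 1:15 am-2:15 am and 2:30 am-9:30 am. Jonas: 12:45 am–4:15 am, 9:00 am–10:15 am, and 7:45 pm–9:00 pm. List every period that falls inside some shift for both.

1:15 am–2:15 am, 2:30 am–4:15 am, 9:00 am–9:30 am

1:15 am–2:15 am ∩ B → 1:15 am–2:15 am.
2:30 am–9:30 am ∩ B → 2:30 am–4:15 am, 9:00 am–9:30 am.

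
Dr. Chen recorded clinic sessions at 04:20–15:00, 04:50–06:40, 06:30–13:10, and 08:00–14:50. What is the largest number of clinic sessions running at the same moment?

3

Walk the sorted start/end points keeping a running depth.
The depth first hits 3 at 06:30.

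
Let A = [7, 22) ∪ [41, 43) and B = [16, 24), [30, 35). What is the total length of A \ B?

A \ B = [7, 16), [41, 43).
Total: 9 + 2 = 11.

11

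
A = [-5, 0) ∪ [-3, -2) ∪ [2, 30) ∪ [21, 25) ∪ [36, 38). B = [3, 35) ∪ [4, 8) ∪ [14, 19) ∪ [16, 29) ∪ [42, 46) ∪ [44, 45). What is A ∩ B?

Merge the first list: [-5, 0), [2, 30), [36, 38).
Merge the second list: [3, 35), [42, 46).
[-5, 0): no overlap with the second set.
[2, 30) meets the second set on [3, 30).
[36, 38): no overlap with the second set.

[3, 30)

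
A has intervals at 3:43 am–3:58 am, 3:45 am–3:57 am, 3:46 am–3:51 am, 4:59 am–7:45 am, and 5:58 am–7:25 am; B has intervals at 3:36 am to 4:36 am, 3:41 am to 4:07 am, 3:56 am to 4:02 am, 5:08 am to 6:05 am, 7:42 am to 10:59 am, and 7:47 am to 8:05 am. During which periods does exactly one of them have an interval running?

First set merges to 3:43 am–3:58 am, 4:59 am–7:45 am.
Second set merges to 3:36 am–4:36 am, 5:08 am–6:05 am, 7:42 am–10:59 am.
A \ B = 4:59 am–5:08 am, 6:05 am–7:42 am.
B \ A = 3:36 am–3:43 am, 3:58 am–4:36 am, 7:45 am–10:59 am.
Union of the two gives the symmetric difference.

3:36 am–3:43 am, 3:58 am–4:36 am, 4:59 am–5:08 am, 6:05 am–7:42 am, 7:45 am–10:59 am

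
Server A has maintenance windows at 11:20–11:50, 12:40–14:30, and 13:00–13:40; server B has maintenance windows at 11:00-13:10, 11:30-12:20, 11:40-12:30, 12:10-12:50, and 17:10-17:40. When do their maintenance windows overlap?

Merge the first list: 11:20-11:50, 12:40-14:30.
Merge the second list: 11:00-13:10, 17:10-17:40.
11:20-11:50 ∩ B → 11:20-11:50.
12:40-14:30 ∩ B → 12:40-13:10.

11:20-11:50, 12:40-13:10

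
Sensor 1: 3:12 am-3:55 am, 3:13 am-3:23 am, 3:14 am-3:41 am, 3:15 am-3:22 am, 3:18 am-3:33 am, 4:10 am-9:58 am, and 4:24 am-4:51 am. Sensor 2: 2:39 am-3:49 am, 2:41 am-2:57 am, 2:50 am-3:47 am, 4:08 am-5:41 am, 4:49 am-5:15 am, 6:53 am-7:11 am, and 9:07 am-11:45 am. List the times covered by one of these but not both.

2:39 am–3:12 am, 3:49 am–3:55 am, 4:08 am–4:10 am, 5:41 am–6:53 am, 7:11 am–9:07 am, 9:58 am–11:45 am

A, merged: 3:12 am–3:55 am, 4:10 am–9:58 am.
B, merged: 2:39 am–3:49 am, 4:08 am–5:41 am, 6:53 am–7:11 am, 9:07 am–11:45 am.
A \ B = 3:49 am–3:55 am, 5:41 am–6:53 am, 7:11 am–9:07 am.
B \ A = 2:39 am–3:12 am, 4:08 am–4:10 am, 9:58 am–11:45 am.
Union of the two gives the symmetric difference.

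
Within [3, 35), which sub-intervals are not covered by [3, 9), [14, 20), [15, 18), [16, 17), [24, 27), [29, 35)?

After merging, the occupied span is [3, 9), [14, 20), [24, 27), [29, 35).
Gaps within [3, 35): [9, 14), [20, 24), [27, 29).

[9, 14) ∪ [20, 24) ∪ [27, 29)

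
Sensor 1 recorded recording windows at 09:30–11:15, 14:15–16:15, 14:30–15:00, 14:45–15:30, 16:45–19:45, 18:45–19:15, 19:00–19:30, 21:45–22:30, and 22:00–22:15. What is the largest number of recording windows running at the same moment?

Walk the sorted start/end points keeping a running depth.
The depth first hits 3 at 14:45.

3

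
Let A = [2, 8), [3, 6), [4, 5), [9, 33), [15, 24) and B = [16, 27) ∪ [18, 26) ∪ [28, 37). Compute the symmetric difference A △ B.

[2, 8) ∪ [9, 16) ∪ [27, 28) ∪ [33, 37)

A, merged: [2, 8), [9, 33).
B, merged: [16, 27), [28, 37).
Only in the first: [2, 8), [9, 16), [27, 28).
Only in the second: [33, 37).
Together these are the periods covered by exactly one.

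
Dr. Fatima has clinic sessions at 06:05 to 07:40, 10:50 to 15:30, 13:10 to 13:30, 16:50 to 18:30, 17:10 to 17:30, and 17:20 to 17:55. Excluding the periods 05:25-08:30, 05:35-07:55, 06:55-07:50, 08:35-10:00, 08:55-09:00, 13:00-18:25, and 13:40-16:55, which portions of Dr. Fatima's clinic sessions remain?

A, merged: 06:05–07:40, 10:50–15:30, 16:50–18:30.
B, merged: 05:25–08:30, 08:35–10:00, 13:00–18:25.
06:05–07:40: fully covered by B → removed.
10:50–15:30 minus B → 10:50–13:00.
16:50–18:30 minus B → 18:25–18:30.

10:50–13:00, 18:25–18:30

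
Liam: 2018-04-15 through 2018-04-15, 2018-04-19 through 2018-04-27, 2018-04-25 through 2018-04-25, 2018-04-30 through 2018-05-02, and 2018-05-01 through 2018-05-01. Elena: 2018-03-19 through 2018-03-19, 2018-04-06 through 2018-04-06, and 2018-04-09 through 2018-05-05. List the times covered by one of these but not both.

2018-03-19 through 2018-03-19, 2018-04-06 through 2018-04-06, 2018-04-09 through 2018-04-14, 2018-04-16 through 2018-04-18, 2018-04-28 through 2018-04-29, 2018-05-03 through 2018-05-05

First set merges to 2018-04-15 through 2018-04-15, 2018-04-19 through 2018-04-27, 2018-04-30 through 2018-05-02.
A but not B: none.
B but not A: 2018-03-19 through 2018-03-19, 2018-04-06 through 2018-04-06, 2018-04-09 through 2018-04-14, 2018-04-16 through 2018-04-18, 2018-04-28 through 2018-04-29, 2018-05-03 through 2018-05-05.
Combining gives A △ B.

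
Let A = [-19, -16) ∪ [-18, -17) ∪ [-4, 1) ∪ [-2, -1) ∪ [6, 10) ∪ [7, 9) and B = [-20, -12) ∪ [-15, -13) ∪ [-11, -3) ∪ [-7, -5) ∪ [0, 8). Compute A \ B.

A, merged: [-19, -16), [-4, 1), [6, 10).
B, merged: [-20, -12), [-11, -3), [0, 8).
[-19, -16): entirely removed.
[-4, 1) \ B = [-3, 0).
[6, 10) \ B = [8, 10).

[-3, 0) ∪ [8, 10)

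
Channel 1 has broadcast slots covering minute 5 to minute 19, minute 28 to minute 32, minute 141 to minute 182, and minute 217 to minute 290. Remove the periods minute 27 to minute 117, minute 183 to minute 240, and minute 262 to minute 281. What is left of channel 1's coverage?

minute 5 to minute 19: nothing removed.
minute 28 to minute 32: entirely removed.
minute 141 to minute 182: nothing removed.
minute 217 to minute 290 \ B = minute 240 to minute 262, minute 281 to minute 290.

minute 5 to minute 19, minute 141 to minute 182, minute 240 to minute 262, minute 281 to minute 290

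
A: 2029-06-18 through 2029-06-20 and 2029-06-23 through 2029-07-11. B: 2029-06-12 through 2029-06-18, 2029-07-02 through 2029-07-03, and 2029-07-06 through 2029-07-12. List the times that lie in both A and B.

2029-06-18 through 2029-06-18, 2029-07-02 through 2029-07-03, 2029-07-06 through 2029-07-11

2029-06-18 through 2029-06-20 meets the second set on 2029-06-18 through 2029-06-18.
2029-06-23 through 2029-07-11 meets the second set on 2029-07-02 through 2029-07-03, 2029-07-06 through 2029-07-11.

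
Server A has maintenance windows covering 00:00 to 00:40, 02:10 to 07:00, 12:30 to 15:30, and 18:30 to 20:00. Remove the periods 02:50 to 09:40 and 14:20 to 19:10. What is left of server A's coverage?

00:00–00:40 is untouched.
02:10–07:00 with B removed leaves 02:10–02:50.
12:30–15:30 with B removed leaves 12:30–14:20.
18:30–20:00 with B removed leaves 19:10–20:00.

00:00–00:40, 02:10–02:50, 12:30–14:20, 19:10–20:00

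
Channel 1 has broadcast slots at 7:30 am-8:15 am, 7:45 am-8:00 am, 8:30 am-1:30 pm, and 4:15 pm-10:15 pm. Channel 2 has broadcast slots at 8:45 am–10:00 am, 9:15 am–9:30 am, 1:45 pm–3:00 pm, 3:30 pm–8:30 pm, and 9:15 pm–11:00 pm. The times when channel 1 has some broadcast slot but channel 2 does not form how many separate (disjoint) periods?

4

First set merges to 7:30 am–8:15 am, 8:30 am–1:30 pm, 4:15 pm–10:15 pm.
Second set merges to 8:45 am–10:00 am, 1:45 pm–3:00 pm, 3:30 pm–8:30 pm, 9:15 pm–11:00 pm.
A \ B = 7:30 am–8:15 am, 8:30 am–8:45 am, 10:00 am–1:30 pm, 8:30 pm–9:15 pm.
That is 4 disjoint pieces.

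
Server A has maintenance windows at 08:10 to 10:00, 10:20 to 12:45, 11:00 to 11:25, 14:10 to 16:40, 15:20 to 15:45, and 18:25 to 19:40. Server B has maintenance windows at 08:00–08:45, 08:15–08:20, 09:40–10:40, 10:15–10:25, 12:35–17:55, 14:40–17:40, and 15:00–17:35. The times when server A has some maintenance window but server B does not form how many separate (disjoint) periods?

3

Merge the first list: 08:10–10:00, 10:20–12:45, 14:10–16:40, 18:25–19:40.
Merge the second list: 08:00–08:45, 09:40–10:40, 12:35–17:55.
A \ B = 08:45–09:40, 10:40–12:35, 18:25–19:40.
That is 3 disjoint pieces.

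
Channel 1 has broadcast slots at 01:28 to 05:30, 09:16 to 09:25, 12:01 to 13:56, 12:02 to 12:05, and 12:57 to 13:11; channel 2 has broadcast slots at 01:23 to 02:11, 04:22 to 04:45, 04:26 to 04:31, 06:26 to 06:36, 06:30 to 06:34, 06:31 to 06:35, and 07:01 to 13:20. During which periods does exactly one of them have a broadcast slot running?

01:23–01:28, 02:11–04:22, 04:45–05:30, 06:26–06:36, 07:01–09:16, 09:25–12:01, 13:20–13:56

Merge the first list: 01:28–05:30, 09:16–09:25, 12:01–13:56.
Merge the second list: 01:23–02:11, 04:22–04:45, 06:26–06:36, 07:01–13:20.
A \ B = 02:11–04:22, 04:45–05:30, 13:20–13:56.
B \ A = 01:23–01:28, 06:26–06:36, 07:01–09:16, 09:25–12:01.
Union of the two gives the symmetric difference.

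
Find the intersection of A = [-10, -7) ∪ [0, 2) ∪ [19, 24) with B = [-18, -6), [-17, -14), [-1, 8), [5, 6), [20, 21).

B, merged: [-18, -6), [-1, 8), [20, 21).
[-10, -7) ∩ B → [-10, -7).
[0, 2) ∩ B → [0, 2).
[19, 24) ∩ B → [20, 21).

[-10, -7) ∪ [0, 2) ∪ [20, 21)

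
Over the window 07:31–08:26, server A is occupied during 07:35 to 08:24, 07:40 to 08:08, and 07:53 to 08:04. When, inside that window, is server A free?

07:31–07:35, 08:24–08:26

The merged coverage is 07:35–08:24.
Complement within 07:31–08:26: 07:31–07:35, 08:24–08:26.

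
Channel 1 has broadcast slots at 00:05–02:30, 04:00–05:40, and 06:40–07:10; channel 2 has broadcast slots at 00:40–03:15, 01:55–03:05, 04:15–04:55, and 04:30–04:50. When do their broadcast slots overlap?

B, merged: 00:40-03:15, 04:15-04:55.
00:05-02:30 ∩ B → 00:40-02:30.
04:00-05:40 ∩ B → 04:15-04:55.
06:40-07:10 meets no B interval.

00:40-02:30, 04:15-04:55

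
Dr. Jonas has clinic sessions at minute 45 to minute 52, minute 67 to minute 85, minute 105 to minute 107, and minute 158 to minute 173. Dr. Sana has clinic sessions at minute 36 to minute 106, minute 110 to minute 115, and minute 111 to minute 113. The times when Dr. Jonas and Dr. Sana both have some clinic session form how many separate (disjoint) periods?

B, merged: minute 36 to minute 106, minute 110 to minute 115.
A ∩ B = minute 45 to minute 52, minute 67 to minute 85, minute 105 to minute 106.
That is 3 disjoint pieces.

3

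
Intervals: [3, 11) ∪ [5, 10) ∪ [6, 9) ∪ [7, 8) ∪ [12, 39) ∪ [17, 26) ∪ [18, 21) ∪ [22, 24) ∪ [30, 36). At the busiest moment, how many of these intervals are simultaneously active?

4

Sweep endpoints in order; track running count of active intervals.
Peak of 4 reached at 7.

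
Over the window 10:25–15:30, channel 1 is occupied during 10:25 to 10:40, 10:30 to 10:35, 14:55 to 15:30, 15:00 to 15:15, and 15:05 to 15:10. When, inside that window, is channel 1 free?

10:40–14:55

Covered (merged): 10:25–10:40, 14:55–15:30.
Gaps within 10:25–15:30: 10:40–14:55.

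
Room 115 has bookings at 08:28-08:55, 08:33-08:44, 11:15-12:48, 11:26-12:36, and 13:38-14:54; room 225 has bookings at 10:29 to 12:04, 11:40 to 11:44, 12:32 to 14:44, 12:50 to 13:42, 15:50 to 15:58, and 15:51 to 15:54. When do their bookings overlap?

A, merged: 08:28–08:55, 11:15–12:48, 13:38–14:54.
B, merged: 10:29–12:04, 12:32–14:44, 15:50–15:58.
08:28–08:55: no overlap with the second set.
11:15–12:48 meets the second set on 11:15–12:04, 12:32–12:48.
13:38–14:54 meets the second set on 13:38–14:44.

11:15–12:04, 12:32–12:48, 13:38–14:44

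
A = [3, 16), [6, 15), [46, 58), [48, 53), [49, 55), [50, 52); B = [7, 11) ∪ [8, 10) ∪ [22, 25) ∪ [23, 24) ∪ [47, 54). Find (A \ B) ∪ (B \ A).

A, merged: [3, 16), [46, 58).
B, merged: [7, 11), [22, 25), [47, 54).
A \ B = [3, 7), [11, 16), [46, 47), [54, 58).
B \ A = [22, 25).
Union of the two gives the symmetric difference.

[3, 7) ∪ [11, 16) ∪ [22, 25) ∪ [46, 47) ∪ [54, 58)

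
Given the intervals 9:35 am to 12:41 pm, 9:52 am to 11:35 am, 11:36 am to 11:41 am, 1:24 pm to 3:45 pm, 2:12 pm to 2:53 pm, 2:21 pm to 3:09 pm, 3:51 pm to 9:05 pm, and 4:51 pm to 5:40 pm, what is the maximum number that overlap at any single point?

3

Walk the sorted start/end points keeping a running depth.
The depth first hits 3 at 2:21 pm.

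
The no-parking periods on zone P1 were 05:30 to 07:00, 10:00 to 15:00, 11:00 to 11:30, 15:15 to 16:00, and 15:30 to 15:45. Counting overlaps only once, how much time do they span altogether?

Merged: 05:30–07:00, 10:00–15:00, 15:15–16:00.
Lengths: 1 h 30 min + 5 h + 45 min = 7 h 15 min.

7 h 15 min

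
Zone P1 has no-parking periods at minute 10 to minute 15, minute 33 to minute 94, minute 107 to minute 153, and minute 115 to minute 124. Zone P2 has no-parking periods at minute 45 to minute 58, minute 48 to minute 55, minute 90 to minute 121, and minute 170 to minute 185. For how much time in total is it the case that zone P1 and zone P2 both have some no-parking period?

31 minutes

First set merges to minute 10 to minute 15, minute 33 to minute 94, minute 107 to minute 153.
Second set merges to minute 45 to minute 58, minute 90 to minute 121, minute 170 to minute 185.
A ∩ B = minute 45 to minute 58, minute 90 to minute 94, minute 107 to minute 121.
Total: 13 minutes + 4 minutes + 14 minutes = 31 minutes.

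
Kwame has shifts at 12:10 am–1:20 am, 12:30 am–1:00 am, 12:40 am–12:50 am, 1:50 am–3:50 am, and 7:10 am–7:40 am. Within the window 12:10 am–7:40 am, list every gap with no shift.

Covered (merged): 12:10 am–1:20 am, 1:50 am–3:50 am, 7:10 am–7:40 am.
Complement within 12:10 am–7:40 am: 1:20 am–1:50 am, 3:50 am–7:10 am.

1:20 am–1:50 am, 3:50 am–7:10 am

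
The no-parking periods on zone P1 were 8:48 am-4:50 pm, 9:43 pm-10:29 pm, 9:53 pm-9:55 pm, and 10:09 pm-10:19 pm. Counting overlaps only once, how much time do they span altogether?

8 h 48 min

Merged: 8:48 am–4:50 pm, 9:43 pm–10:29 pm.
Lengths: 8 h 2 min + 46 min = 8 h 48 min.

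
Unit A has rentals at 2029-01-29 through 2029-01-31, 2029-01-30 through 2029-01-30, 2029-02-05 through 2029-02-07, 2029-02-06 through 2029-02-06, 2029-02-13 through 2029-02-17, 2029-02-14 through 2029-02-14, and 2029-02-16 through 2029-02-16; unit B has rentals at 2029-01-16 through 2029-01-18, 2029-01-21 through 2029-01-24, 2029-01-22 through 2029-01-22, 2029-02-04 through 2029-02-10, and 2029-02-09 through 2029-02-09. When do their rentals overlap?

2029-02-05 through 2029-02-07

First set merges to 2029-01-29 through 2029-01-31, 2029-02-05 through 2029-02-07, 2029-02-13 through 2029-02-17.
Second set merges to 2029-01-16 through 2029-01-18, 2029-01-21 through 2029-01-24, 2029-02-04 through 2029-02-10.
2029-01-29 through 2029-01-31 falls entirely outside B.
2029-02-05 through 2029-02-07 overlaps B on 2029-02-05 through 2029-02-07.
2029-02-13 through 2029-02-17 falls entirely outside B.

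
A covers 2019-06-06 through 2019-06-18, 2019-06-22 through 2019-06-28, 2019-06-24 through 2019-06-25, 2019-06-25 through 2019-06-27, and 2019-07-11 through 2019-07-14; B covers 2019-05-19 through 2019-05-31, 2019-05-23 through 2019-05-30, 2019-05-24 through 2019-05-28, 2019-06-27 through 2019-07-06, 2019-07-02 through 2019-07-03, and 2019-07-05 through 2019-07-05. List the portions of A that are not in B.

2019-06-06 through 2019-06-18, 2019-06-22 through 2019-06-26, 2019-07-11 through 2019-07-14

First set merges to 2019-06-06 through 2019-06-18, 2019-06-22 through 2019-06-28, 2019-07-11 through 2019-07-14.
Second set merges to 2019-05-19 through 2019-05-31, 2019-06-27 through 2019-07-06.
2019-06-06 through 2019-06-18: no B overlap → unchanged.
2019-06-22 through 2019-06-28 minus B → 2019-06-22 through 2019-06-26.
2019-07-11 through 2019-07-14: no B overlap → unchanged.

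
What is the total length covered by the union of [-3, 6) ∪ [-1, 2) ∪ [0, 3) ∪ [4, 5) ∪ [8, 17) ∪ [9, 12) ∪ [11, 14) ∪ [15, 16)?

18

Merged: [-3, 6), [8, 17).
Lengths: 9 + 9 = 18.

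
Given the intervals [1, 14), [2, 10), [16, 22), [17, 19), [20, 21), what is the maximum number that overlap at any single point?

Sweep endpoints in order; track running count of active intervals.
Peak of 2 reached at 2.

2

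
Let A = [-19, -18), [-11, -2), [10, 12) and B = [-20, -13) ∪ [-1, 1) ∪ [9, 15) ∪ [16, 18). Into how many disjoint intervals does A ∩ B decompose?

A ∩ B = [-19, -18), [10, 12).
That is 2 disjoint pieces.

2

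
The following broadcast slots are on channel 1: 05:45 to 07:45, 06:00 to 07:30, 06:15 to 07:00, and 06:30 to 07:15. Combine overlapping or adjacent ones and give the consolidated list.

05:45-07:45

06:00-07:30 overlaps/touches 05:45-07:45 → extend to 05:45-07:45.
06:15-07:00 overlaps/touches 05:45-07:45 → extend to 05:45-07:45.
06:30-07:15 overlaps/touches 05:45-07:45 → extend to 05:45-07:45.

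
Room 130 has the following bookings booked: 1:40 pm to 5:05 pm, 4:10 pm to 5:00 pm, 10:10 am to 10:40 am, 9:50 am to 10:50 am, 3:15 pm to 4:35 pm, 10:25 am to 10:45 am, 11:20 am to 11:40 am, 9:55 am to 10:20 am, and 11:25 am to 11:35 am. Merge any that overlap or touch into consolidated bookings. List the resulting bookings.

Sort by start: 9:50 am–10:50 am, 9:55 am–10:20 am, 10:10 am–10:40 am, 10:25 am–10:45 am, 11:20 am–11:40 am, 11:25 am–11:35 am, 1:40 pm–5:05 pm, 3:15 pm–4:35 pm, 4:10 pm–5:00 pm.
9:55 am–10:20 am overlaps/touches 9:50 am–10:50 am → extend to 9:50 am–10:50 am.
10:10 am–10:40 am overlaps/touches 9:50 am–10:50 am → extend to 9:50 am–10:50 am.
10:25 am–10:45 am overlaps/touches 9:50 am–10:50 am → extend to 9:50 am–10:50 am.
11:20 am–11:40 am is disjoint → start new block.
11:25 am–11:35 am overlaps/touches 11:20 am–11:40 am → extend to 11:20 am–11:40 am.
1:40 pm–5:05 pm is disjoint → start new block.
3:15 pm–4:35 pm overlaps/touches 1:40 pm–5:05 pm → extend to 1:40 pm–5:05 pm.
4:10 pm–5:00 pm overlaps/touches 1:40 pm–5:05 pm → extend to 1:40 pm–5:05 pm.

9:50 am–10:50 am, 11:20 am–11:40 am, 1:40 pm–5:05 pm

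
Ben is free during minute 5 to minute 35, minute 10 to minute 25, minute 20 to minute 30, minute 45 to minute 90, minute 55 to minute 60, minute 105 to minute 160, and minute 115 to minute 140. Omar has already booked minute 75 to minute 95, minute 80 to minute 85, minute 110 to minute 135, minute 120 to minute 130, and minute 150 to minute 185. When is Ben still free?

A, merged: minute 5 to minute 35, minute 45 to minute 90, minute 105 to minute 160.
B, merged: minute 75 to minute 95, minute 110 to minute 135, minute 150 to minute 185.
minute 5 to minute 35: nothing removed.
minute 45 to minute 90 \ B = minute 45 to minute 75.
minute 105 to minute 160 \ B = minute 105 to minute 110, minute 135 to minute 150.

minute 5 to minute 35, minute 45 to minute 75, minute 105 to minute 110, minute 135 to minute 150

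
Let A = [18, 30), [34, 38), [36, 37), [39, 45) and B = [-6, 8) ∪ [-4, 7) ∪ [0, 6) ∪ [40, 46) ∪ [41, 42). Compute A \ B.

Merge the first list: [18, 30), [34, 38), [39, 45).
Merge the second list: [-6, 8), [40, 46).
[18, 30): no B overlap → unchanged.
[34, 38): no B overlap → unchanged.
[39, 45) minus B → [39, 40).

[18, 30) ∪ [34, 38) ∪ [39, 40)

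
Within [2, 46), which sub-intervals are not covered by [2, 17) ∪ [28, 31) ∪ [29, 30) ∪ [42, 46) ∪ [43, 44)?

The merged coverage is [2, 17), [28, 31), [42, 46).
Gaps within [2, 46): [17, 28), [31, 42).

[17, 28) ∪ [31, 42)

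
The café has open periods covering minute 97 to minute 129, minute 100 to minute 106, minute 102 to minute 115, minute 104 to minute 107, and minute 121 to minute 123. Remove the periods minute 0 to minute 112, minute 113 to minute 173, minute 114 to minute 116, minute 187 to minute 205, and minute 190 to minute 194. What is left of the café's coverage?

minute 112 to minute 113

Merge the first list: minute 97 to minute 129.
Merge the second list: minute 0 to minute 112, minute 113 to minute 173, minute 187 to minute 205.
minute 97 to minute 129 with B removed leaves minute 112 to minute 113.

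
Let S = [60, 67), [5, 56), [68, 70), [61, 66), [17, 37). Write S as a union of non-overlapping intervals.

[5, 56) ∪ [60, 67) ∪ [68, 70)

Sort by start: [5, 56), [17, 37), [60, 67), [61, 66), [68, 70).
[17, 37) overlaps/touches [5, 56) → extend to [5, 56).
[60, 67) is disjoint → start new block.
[61, 66) overlaps/touches [60, 67) → extend to [60, 67).
[68, 70) is disjoint → start new block.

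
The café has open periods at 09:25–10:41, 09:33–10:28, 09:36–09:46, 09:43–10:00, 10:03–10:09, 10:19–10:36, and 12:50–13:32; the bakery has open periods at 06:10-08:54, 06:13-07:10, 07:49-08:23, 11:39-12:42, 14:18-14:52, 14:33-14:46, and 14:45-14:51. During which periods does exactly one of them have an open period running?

Merge the first list: 09:25–10:41, 12:50–13:32.
Merge the second list: 06:10–08:54, 11:39–12:42, 14:18–14:52.
A \ B = 09:25–10:41, 12:50–13:32.
B \ A = 06:10–08:54, 11:39–12:42, 14:18–14:52.
Union of the two gives the symmetric difference.

06:10–08:54, 09:25–10:41, 11:39–12:42, 12:50–13:32, 14:18–14:52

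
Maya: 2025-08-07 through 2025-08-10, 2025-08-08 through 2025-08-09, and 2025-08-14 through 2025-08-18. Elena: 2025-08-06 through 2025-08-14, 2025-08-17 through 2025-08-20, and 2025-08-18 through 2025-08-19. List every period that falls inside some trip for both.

2025-08-07 through 2025-08-10, 2025-08-14 through 2025-08-14, 2025-08-17 through 2025-08-18

First set merges to 2025-08-07 through 2025-08-10, 2025-08-14 through 2025-08-18.
Second set merges to 2025-08-06 through 2025-08-14, 2025-08-17 through 2025-08-20.
2025-08-07 through 2025-08-10 overlaps B on 2025-08-07 through 2025-08-10.
2025-08-14 through 2025-08-18 overlaps B on 2025-08-14 through 2025-08-14, 2025-08-17 through 2025-08-18.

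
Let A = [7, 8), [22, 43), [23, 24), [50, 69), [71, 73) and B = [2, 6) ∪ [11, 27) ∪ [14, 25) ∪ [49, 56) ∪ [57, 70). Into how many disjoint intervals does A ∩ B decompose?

First set merges to [7, 8), [22, 43), [50, 69), [71, 73).
Second set merges to [2, 6), [11, 27), [49, 56), [57, 70).
A ∩ B = [22, 27), [50, 56), [57, 69).
That is 3 disjoint pieces.

3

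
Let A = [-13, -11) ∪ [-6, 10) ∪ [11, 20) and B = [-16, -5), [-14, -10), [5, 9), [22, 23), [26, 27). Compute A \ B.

Second set merges to [-16, -5), [5, 9), [22, 23), [26, 27).
[-13, -11): fully covered by B → removed.
[-6, 10) minus B → [-5, 5), [9, 10).
[11, 20): no B overlap → unchanged.

[-5, 5) ∪ [9, 10) ∪ [11, 20)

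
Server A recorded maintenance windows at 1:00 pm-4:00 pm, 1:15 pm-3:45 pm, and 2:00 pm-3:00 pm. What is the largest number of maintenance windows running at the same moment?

Walk the sorted start/end points keeping a running depth.
The depth first hits 3 at 2:00 pm.

3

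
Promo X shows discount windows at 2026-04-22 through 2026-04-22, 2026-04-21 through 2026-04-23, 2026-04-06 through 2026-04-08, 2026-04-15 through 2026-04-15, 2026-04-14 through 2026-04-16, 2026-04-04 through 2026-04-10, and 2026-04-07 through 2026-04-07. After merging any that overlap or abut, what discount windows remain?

Sort by start: 2026-04-04 through 2026-04-10, 2026-04-06 through 2026-04-08, 2026-04-07 through 2026-04-07, 2026-04-14 through 2026-04-16, 2026-04-15 through 2026-04-15, 2026-04-21 through 2026-04-23, 2026-04-22 through 2026-04-22.
2026-04-06 through 2026-04-08 overlaps/touches 2026-04-04 through 2026-04-10 → extend to 2026-04-04 through 2026-04-10.
2026-04-07 through 2026-04-07 overlaps/touches 2026-04-04 through 2026-04-10 → extend to 2026-04-04 through 2026-04-10.
2026-04-14 through 2026-04-16 is disjoint → start new block.
2026-04-15 through 2026-04-15 overlaps/touches 2026-04-14 through 2026-04-16 → extend to 2026-04-14 through 2026-04-16.
2026-04-21 through 2026-04-23 is disjoint → start new block.
2026-04-22 through 2026-04-22 overlaps/touches 2026-04-21 through 2026-04-23 → extend to 2026-04-21 through 2026-04-23.

2026-04-04 through 2026-04-10, 2026-04-14 through 2026-04-16, 2026-04-21 through 2026-04-23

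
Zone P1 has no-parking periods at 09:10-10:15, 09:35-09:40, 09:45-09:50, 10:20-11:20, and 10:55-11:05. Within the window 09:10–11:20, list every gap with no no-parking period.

10:15–10:20

Covered (merged): 09:10–10:15, 10:20–11:20.
Uncovered inside 09:10–11:20: 10:15–10:20.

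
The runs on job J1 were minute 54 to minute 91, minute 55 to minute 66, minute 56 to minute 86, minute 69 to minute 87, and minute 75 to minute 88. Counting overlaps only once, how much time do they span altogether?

37 minutes

Merged: minute 54 to minute 91.
Length: 37 minutes.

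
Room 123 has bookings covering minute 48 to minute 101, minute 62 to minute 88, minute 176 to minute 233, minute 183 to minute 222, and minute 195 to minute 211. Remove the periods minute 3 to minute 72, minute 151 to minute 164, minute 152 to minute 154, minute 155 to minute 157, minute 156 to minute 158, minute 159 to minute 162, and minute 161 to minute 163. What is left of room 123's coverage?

A, merged: minute 48 to minute 101, minute 176 to minute 233.
B, merged: minute 3 to minute 72, minute 151 to minute 164.
minute 48 to minute 101 \ B = minute 72 to minute 101.
minute 176 to minute 233: nothing removed.

minute 72 to minute 101, minute 176 to minute 233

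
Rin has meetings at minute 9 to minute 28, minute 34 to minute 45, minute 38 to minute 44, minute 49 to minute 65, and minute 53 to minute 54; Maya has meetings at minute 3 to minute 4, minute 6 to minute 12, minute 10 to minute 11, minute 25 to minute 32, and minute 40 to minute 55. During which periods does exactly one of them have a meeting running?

minute 3 to minute 4, minute 6 to minute 9, minute 12 to minute 25, minute 28 to minute 32, minute 34 to minute 40, minute 45 to minute 49, minute 55 to minute 65

First set merges to minute 9 to minute 28, minute 34 to minute 45, minute 49 to minute 65.
Second set merges to minute 3 to minute 4, minute 6 to minute 12, minute 25 to minute 32, minute 40 to minute 55.
Only in the first: minute 12 to minute 25, minute 34 to minute 40, minute 55 to minute 65.
Only in the second: minute 3 to minute 4, minute 6 to minute 9, minute 28 to minute 32, minute 45 to minute 49.
Together these are the periods covered by exactly one.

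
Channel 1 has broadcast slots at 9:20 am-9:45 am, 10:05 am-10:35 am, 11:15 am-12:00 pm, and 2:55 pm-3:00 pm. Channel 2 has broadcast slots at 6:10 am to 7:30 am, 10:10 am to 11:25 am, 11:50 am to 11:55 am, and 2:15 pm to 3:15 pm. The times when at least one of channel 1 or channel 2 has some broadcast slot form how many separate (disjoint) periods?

4

A ∪ B = 6:10 am–7:30 am, 9:20 am–9:45 am, 10:05 am–12:00 pm, 2:15 pm–3:15 pm.
That is 4 disjoint pieces.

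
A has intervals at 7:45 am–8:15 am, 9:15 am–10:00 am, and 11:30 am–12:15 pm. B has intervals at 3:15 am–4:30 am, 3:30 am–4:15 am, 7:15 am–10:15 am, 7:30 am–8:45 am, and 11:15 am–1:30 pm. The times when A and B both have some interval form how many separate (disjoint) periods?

3

B, merged: 3:15 am–4:30 am, 7:15 am–10:15 am, 11:15 am–1:30 pm.
A ∩ B = 7:45 am–8:15 am, 9:15 am–10:00 am, 11:30 am–12:15 pm.
That is 3 disjoint pieces.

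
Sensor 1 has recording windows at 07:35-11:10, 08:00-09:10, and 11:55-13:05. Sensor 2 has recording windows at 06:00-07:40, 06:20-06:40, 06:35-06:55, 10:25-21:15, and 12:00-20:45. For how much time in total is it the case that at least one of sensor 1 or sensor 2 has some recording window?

Merge the first list: 07:35–11:10, 11:55–13:05.
Merge the second list: 06:00–07:40, 10:25–21:15.
A ∪ B = 06:00–21:15.
Total: 15 h 15 min.

15 h 15 min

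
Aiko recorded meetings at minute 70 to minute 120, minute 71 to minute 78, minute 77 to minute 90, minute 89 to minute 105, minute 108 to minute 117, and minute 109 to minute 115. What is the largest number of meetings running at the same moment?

3

At minute 77, 3 of the intervals are simultaneously active.
No point has more.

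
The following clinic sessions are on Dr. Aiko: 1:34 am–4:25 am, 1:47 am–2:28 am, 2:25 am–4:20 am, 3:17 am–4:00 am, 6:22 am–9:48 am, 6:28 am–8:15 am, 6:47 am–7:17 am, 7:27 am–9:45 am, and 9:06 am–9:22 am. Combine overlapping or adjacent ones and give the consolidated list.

1:47 am-2:28 am overlaps/touches 1:34 am-4:25 am → extend to 1:34 am-4:25 am.
2:25 am-4:20 am overlaps/touches 1:34 am-4:25 am → extend to 1:34 am-4:25 am.
3:17 am-4:00 am overlaps/touches 1:34 am-4:25 am → extend to 1:34 am-4:25 am.
6:22 am-9:48 am is disjoint → start new block.
6:28 am-8:15 am overlaps/touches 6:22 am-9:48 am → extend to 6:22 am-9:48 am.
6:47 am-7:17 am overlaps/touches 6:22 am-9:48 am → extend to 6:22 am-9:48 am.
7:27 am-9:45 am overlaps/touches 6:22 am-9:48 am → extend to 6:22 am-9:48 am.
9:06 am-9:22 am overlaps/touches 6:22 am-9:48 am → extend to 6:22 am-9:48 am.

1:34 am-4:25 am, 6:22 am-9:48 am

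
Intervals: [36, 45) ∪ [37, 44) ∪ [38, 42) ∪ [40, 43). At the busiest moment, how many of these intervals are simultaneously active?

4

Sweep endpoints in order; track running count of active intervals.
Peak of 4 reached at 40.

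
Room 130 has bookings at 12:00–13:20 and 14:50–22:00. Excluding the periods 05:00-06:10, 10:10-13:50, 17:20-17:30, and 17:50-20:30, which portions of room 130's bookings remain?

12:00–13:20 lies entirely inside B → drops out.
14:50–22:00 with B removed leaves 14:50–17:20, 17:30–17:50, 20:30–22:00.

14:50–17:20, 17:30–17:50, 20:30–22:00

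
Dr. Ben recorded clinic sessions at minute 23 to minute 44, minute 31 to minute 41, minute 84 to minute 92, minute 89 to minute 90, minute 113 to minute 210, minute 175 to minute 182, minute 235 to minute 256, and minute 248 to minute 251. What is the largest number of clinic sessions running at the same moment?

2

At minute 31, 2 of the intervals are simultaneously active.
No point has more.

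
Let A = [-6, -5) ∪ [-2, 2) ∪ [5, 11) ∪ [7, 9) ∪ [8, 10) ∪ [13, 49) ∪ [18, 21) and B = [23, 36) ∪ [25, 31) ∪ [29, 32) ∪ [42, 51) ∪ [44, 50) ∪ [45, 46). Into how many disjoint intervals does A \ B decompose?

5

First set merges to [-6, -5), [-2, 2), [5, 11), [13, 49).
Second set merges to [23, 36), [42, 51).
A \ B = [-6, -5), [-2, 2), [5, 11), [13, 23), [36, 42).
That is 5 disjoint pieces.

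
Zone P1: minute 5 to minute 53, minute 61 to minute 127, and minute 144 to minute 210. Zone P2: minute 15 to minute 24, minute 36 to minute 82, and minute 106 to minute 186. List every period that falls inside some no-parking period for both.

minute 15 to minute 24, minute 36 to minute 53, minute 61 to minute 82, minute 106 to minute 127, minute 144 to minute 186

minute 5 to minute 53 meets the second set on minute 15 to minute 24, minute 36 to minute 53.
minute 61 to minute 127 meets the second set on minute 61 to minute 82, minute 106 to minute 127.
minute 144 to minute 210 meets the second set on minute 144 to minute 186.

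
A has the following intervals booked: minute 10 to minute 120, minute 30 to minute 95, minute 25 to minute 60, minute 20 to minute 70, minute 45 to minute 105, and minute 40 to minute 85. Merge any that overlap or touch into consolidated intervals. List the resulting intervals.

Sort by start: minute 10 to minute 120, minute 20 to minute 70, minute 25 to minute 60, minute 30 to minute 95, minute 40 to minute 85, minute 45 to minute 105.
minute 20 to minute 70 overlaps/touches minute 10 to minute 120 → extend to minute 10 to minute 120.
minute 25 to minute 60 overlaps/touches minute 10 to minute 120 → extend to minute 10 to minute 120.
minute 30 to minute 95 overlaps/touches minute 10 to minute 120 → extend to minute 10 to minute 120.
minute 40 to minute 85 overlaps/touches minute 10 to minute 120 → extend to minute 10 to minute 120.
minute 45 to minute 105 overlaps/touches minute 10 to minute 120 → extend to minute 10 to minute 120.

minute 10 to minute 120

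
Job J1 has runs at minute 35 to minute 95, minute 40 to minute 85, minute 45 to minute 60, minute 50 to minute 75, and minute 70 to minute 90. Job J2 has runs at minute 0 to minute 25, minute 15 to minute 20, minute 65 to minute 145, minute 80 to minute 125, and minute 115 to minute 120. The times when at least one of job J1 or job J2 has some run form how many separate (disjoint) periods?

2

Merge the first list: minute 35 to minute 95.
Merge the second list: minute 0 to minute 25, minute 65 to minute 145.
A ∪ B = minute 0 to minute 25, minute 35 to minute 145.
That is 2 disjoint pieces.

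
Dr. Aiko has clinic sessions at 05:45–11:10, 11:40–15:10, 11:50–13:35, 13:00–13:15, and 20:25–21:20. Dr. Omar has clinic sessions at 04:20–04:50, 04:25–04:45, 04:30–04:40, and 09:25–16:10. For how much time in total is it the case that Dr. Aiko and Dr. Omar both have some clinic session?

First set merges to 05:45-11:10, 11:40-15:10, 20:25-21:20.
Second set merges to 04:20-04:50, 09:25-16:10.
A ∩ B = 09:25-11:10, 11:40-15:10.
Total: 1 h 45 min + 3 h 30 min = 5 h 15 min.

5 h 15 min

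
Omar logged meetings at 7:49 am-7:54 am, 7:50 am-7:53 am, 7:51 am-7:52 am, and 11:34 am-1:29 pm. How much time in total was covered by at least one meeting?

Merged: 7:49 am-7:54 am, 11:34 am-1:29 pm.
Lengths: 5 min + 1 h 55 min = 2 h.

2 h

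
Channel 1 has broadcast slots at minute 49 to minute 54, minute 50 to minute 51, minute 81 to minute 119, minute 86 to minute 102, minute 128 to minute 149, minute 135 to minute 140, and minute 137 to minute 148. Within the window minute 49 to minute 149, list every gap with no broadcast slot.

The merged coverage is minute 49 to minute 54, minute 81 to minute 119, minute 128 to minute 149.
Complement within minute 49 to minute 149: minute 54 to minute 81, minute 119 to minute 128.

minute 54 to minute 81, minute 119 to minute 128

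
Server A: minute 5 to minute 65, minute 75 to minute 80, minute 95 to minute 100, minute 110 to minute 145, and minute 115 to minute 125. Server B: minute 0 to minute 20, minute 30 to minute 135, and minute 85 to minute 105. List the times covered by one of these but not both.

minute 0 to minute 5, minute 20 to minute 30, minute 65 to minute 75, minute 80 to minute 95, minute 100 to minute 110, minute 135 to minute 145

A, merged: minute 5 to minute 65, minute 75 to minute 80, minute 95 to minute 100, minute 110 to minute 145.
B, merged: minute 0 to minute 20, minute 30 to minute 135.
A but not B: minute 20 to minute 30, minute 135 to minute 145.
B but not A: minute 0 to minute 5, minute 65 to minute 75, minute 80 to minute 95, minute 100 to minute 110.
Combining gives A △ B.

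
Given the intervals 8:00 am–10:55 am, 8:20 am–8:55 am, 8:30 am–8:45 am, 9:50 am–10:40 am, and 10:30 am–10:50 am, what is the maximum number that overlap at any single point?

Sweep endpoints in order; track running count of active intervals.
Peak of 3 reached at 8:30 am.

3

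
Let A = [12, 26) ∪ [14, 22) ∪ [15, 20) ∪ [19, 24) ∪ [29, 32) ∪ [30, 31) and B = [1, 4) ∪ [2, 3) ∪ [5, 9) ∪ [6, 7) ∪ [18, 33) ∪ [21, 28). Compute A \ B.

A, merged: [12, 26), [29, 32).
B, merged: [1, 4), [5, 9), [18, 33).
[12, 26) minus B → [12, 18).
[29, 32): fully covered by B → removed.

[12, 18)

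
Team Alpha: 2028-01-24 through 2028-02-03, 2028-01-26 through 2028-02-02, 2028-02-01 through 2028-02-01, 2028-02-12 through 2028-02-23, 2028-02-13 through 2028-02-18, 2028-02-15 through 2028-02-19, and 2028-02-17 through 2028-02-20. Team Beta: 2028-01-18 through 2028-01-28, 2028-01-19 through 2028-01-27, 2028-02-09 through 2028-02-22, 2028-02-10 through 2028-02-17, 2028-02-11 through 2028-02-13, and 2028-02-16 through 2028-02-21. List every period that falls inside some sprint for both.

Merge the first list: 2028-01-24 through 2028-02-03, 2028-02-12 through 2028-02-23.
Merge the second list: 2028-01-18 through 2028-01-28, 2028-02-09 through 2028-02-22.
2028-01-24 through 2028-02-03 meets the second set on 2028-01-24 through 2028-01-28.
2028-02-12 through 2028-02-23 meets the second set on 2028-02-12 through 2028-02-22.

2028-01-24 through 2028-01-28, 2028-02-12 through 2028-02-22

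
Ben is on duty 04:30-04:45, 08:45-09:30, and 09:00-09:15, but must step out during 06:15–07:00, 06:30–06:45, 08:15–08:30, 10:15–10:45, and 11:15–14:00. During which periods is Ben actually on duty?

04:30–04:45, 08:45–09:30

First set merges to 04:30–04:45, 08:45–09:30.
Second set merges to 06:15–07:00, 08:15–08:30, 10:15–10:45, 11:15–14:00.
04:30–04:45 is untouched.
08:45–09:30 is untouched.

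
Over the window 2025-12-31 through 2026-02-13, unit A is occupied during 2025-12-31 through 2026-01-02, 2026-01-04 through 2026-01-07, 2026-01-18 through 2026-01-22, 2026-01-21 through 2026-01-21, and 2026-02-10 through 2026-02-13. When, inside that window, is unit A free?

The merged coverage is 2025-12-31 through 2026-01-02, 2026-01-04 through 2026-01-07, 2026-01-18 through 2026-01-22, 2026-02-10 through 2026-02-13.
Gaps within 2025-12-31 through 2026-02-13: 2026-01-03 through 2026-01-03, 2026-01-08 through 2026-01-17, 2026-01-23 through 2026-02-09.

2026-01-03 through 2026-01-03, 2026-01-08 through 2026-01-17, 2026-01-23 through 2026-02-09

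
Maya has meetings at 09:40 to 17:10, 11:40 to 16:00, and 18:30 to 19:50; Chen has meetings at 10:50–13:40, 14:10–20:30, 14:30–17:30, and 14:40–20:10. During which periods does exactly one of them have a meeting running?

A, merged: 09:40–17:10, 18:30–19:50.
B, merged: 10:50–13:40, 14:10–20:30.
A \ B = 09:40–10:50, 13:40–14:10.
B \ A = 17:10–18:30, 19:50–20:30.
Union of the two gives the symmetric difference.

09:40–10:50, 13:40–14:10, 17:10–18:30, 19:50–20:30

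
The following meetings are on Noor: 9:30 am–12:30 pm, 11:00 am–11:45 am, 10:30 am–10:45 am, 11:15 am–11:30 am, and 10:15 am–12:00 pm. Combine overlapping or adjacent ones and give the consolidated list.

Sort by start: 9:30 am-12:30 pm, 10:15 am-12:00 pm, 10:30 am-10:45 am, 11:00 am-11:45 am, 11:15 am-11:30 am.
10:15 am-12:00 pm overlaps/touches 9:30 am-12:30 pm → extend to 9:30 am-12:30 pm.
10:30 am-10:45 am overlaps/touches 9:30 am-12:30 pm → extend to 9:30 am-12:30 pm.
11:00 am-11:45 am overlaps/touches 9:30 am-12:30 pm → extend to 9:30 am-12:30 pm.
11:15 am-11:30 am overlaps/touches 9:30 am-12:30 pm → extend to 9:30 am-12:30 pm.

9:30 am-12:30 pm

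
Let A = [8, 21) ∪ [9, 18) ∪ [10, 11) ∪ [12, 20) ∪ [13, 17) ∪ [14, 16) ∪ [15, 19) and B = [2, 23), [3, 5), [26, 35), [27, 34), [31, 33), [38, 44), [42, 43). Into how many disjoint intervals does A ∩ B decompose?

A, merged: [8, 21).
B, merged: [2, 23), [26, 35), [38, 44).
A ∩ B = [8, 21).
That is 1 disjoint piece.

1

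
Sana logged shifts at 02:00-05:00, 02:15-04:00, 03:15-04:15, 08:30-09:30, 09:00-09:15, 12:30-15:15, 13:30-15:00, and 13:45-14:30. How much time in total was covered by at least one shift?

6 h 45 min

Merged: 02:00–05:00, 08:30–09:30, 12:30–15:15.
Lengths: 3 h + 1 h + 2 h 45 min = 6 h 45 min.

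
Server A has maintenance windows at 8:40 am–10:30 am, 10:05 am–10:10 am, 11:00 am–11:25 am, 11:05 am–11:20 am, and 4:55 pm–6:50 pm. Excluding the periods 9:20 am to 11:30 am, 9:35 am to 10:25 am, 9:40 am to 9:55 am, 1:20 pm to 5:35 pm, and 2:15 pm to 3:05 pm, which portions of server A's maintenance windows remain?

Merge the first list: 8:40 am-10:30 am, 11:00 am-11:25 am, 4:55 pm-6:50 pm.
Merge the second list: 9:20 am-11:30 am, 1:20 pm-5:35 pm.
8:40 am-10:30 am with B removed leaves 8:40 am-9:20 am.
11:00 am-11:25 am lies entirely inside B → drops out.
4:55 pm-6:50 pm with B removed leaves 5:35 pm-6:50 pm.

8:40 am-9:20 am, 5:35 pm-6:50 pm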